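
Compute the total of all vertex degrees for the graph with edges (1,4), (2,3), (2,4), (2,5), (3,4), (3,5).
12 (handshake: sum of degrees = 2|E| = 2 x 6 = 12)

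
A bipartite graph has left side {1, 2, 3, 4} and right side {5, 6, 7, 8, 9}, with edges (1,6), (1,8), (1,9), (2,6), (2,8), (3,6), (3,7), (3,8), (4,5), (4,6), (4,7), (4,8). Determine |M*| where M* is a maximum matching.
4 (matching: (1,9), (2,8), (3,7), (4,6); upper bound min(|L|,|R|) = min(4,5) = 4)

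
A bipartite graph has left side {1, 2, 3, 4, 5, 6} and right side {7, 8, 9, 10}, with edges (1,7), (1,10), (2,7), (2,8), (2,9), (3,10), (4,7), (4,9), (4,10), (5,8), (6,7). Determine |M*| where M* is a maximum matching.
4 (matching: (1,10), (2,9), (4,7), (5,8); upper bound min(|L|,|R|) = min(6,4) = 4)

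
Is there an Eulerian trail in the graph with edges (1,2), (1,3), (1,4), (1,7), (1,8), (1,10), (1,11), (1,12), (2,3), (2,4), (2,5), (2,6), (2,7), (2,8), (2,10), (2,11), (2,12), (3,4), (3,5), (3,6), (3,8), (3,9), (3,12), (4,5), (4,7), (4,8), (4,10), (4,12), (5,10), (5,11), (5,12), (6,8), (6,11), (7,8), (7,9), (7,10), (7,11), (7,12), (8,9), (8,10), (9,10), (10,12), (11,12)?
Yes — and in fact it has an Eulerian circuit (the graph is connected and all 12 vertices have even degree)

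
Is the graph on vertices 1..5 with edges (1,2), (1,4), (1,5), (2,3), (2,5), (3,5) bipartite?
No (odd cycle of length 3: 5 -> 1 -> 2 -> 5)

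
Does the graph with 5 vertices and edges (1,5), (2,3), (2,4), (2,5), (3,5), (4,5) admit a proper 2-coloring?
No (odd cycle of length 3: 2 -> 5 -> 3 -> 2)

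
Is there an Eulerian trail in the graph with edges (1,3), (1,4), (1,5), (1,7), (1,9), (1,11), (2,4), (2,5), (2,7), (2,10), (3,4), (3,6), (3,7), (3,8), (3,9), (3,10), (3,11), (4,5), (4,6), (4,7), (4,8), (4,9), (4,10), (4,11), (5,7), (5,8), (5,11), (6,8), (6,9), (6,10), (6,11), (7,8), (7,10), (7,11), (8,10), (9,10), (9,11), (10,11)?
Yes — and in fact it has an Eulerian circuit (the graph is connected and all 11 vertices have even degree)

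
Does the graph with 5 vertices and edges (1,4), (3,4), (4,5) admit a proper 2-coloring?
Yes. Partition: {1, 2, 3, 5}, {4}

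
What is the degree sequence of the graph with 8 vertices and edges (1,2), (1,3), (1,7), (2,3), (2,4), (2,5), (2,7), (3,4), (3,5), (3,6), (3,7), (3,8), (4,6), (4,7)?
[7, 5, 4, 4, 3, 2, 2, 1] (degrees: deg(1)=3, deg(2)=5, deg(3)=7, deg(4)=4, deg(5)=2, deg(6)=2, deg(7)=4, deg(8)=1)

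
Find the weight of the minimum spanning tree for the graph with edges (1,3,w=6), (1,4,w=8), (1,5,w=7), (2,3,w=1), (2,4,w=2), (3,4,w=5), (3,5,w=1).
10 (MST edges: (1,3,w=6), (2,3,w=1), (2,4,w=2), (3,5,w=1); sum of weights 6 + 1 + 2 + 1 = 10)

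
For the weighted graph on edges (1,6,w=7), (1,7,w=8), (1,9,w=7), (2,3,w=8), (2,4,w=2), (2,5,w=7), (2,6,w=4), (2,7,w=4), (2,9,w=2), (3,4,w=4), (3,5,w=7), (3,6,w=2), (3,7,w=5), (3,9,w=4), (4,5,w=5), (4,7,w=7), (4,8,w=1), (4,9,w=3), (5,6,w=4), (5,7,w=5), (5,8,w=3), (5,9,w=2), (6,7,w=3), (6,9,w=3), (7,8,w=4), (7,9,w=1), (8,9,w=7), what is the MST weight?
20 (MST edges: (1,6,w=7), (2,4,w=2), (2,9,w=2), (3,6,w=2), (4,8,w=1), (5,9,w=2), (6,9,w=3), (7,9,w=1); sum of weights 7 + 2 + 2 + 2 + 1 + 2 + 3 + 1 = 20)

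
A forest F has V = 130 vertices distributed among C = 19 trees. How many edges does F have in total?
111 (Each of the 19 component trees on V_i vertices has V_i - 1 edges; summing gives V - C = 130 - 19 = 111)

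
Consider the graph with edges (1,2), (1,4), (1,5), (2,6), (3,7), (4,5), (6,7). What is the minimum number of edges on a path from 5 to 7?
4 (path: 5 -> 1 -> 2 -> 6 -> 7, 4 edges)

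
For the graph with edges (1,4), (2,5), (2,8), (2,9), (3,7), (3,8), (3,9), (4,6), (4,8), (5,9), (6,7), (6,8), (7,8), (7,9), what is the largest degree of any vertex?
5 (attained at vertex 8)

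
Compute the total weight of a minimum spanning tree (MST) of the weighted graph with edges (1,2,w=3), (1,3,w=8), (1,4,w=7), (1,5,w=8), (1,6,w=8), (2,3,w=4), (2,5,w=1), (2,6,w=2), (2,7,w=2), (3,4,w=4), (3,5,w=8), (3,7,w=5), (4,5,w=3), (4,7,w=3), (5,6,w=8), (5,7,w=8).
15 (MST edges: (1,2,w=3), (2,3,w=4), (2,5,w=1), (2,6,w=2), (2,7,w=2), (4,5,w=3); sum of weights 3 + 4 + 1 + 2 + 2 + 3 = 15)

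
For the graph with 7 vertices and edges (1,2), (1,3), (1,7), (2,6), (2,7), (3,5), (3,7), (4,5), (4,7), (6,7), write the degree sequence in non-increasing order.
[5, 3, 3, 3, 2, 2, 2] (degrees: deg(1)=3, deg(2)=3, deg(3)=3, deg(4)=2, deg(5)=2, deg(6)=2, deg(7)=5)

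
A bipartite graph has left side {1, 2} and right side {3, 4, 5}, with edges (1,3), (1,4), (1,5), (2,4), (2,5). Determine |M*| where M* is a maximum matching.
2 (matching: (1,5), (2,4); upper bound min(|L|,|R|) = min(2,3) = 2)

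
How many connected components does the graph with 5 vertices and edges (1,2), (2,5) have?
3 (components: {1, 2, 5}, {3}, {4})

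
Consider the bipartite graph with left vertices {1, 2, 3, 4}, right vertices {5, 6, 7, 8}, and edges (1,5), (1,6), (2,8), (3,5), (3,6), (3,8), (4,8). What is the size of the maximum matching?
3 (matching: (1,6), (2,8), (3,5); upper bound min(|L|,|R|) = min(4,4) = 4)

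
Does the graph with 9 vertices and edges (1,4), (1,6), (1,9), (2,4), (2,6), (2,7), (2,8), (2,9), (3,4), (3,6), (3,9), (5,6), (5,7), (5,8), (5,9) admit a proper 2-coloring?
Yes. Partition: {1, 2, 3, 5}, {4, 6, 7, 8, 9}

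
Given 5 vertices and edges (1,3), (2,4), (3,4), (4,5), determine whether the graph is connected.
Yes (BFS from 1 visits [1, 3, 4, 2, 5] — all 5 vertices reached)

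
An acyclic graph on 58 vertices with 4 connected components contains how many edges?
54 (Each of the 4 component trees on V_i vertices has V_i - 1 edges; summing gives V - C = 58 - 4 = 54)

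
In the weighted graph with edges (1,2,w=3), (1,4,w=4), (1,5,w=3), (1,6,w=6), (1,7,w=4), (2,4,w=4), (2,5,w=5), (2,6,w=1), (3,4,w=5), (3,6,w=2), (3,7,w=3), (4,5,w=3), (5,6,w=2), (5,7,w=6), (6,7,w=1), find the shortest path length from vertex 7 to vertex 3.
3 (path: 7 -> 3; weights 3 = 3)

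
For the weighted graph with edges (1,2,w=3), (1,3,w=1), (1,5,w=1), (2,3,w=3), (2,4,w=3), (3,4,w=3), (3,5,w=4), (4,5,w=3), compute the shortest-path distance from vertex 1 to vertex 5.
1 (path: 1 -> 5; weights 1 = 1)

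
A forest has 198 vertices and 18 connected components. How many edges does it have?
180 (Each of the 18 component trees on V_i vertices has V_i - 1 edges; summing gives V - C = 198 - 18 = 180)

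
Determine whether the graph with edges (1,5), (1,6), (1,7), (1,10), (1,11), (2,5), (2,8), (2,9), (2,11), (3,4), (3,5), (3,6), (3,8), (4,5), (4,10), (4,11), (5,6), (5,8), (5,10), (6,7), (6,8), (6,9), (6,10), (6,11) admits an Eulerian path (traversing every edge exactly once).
Yes (the graph is connected and exactly 2 vertices have odd degree: {1, 5}; any Eulerian path must start and end at those)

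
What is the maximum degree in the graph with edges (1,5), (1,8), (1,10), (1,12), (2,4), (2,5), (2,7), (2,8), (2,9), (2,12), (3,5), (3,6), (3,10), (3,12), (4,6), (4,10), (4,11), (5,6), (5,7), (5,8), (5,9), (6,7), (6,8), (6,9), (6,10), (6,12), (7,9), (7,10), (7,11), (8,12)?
8 (attained at vertex 6)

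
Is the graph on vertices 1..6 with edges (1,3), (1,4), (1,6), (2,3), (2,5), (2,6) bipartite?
Yes. Partition: {1, 2}, {3, 4, 5, 6}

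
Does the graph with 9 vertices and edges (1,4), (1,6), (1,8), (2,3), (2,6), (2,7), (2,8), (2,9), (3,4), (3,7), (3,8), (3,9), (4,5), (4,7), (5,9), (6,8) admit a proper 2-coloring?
No (odd cycle of length 3: 8 -> 1 -> 6 -> 8)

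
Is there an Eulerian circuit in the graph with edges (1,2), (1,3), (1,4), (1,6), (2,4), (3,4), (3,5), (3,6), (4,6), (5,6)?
Yes (the graph is connected and all 6 vertices have even degree)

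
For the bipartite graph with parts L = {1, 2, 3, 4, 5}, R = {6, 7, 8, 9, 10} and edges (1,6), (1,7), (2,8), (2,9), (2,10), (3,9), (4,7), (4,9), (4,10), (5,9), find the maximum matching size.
4 (matching: (1,7), (2,8), (3,9), (4,10); upper bound min(|L|,|R|) = min(5,5) = 5)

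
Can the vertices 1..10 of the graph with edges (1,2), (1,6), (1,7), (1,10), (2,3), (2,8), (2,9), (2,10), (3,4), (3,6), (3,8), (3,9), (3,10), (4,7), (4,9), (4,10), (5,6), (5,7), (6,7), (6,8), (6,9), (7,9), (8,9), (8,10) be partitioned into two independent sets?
No (odd cycle of length 3: 10 -> 1 -> 2 -> 10)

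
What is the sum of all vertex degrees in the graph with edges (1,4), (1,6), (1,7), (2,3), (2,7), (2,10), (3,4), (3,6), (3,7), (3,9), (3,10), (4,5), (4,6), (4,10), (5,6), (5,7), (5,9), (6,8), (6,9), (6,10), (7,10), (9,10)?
44 (handshake: sum of degrees = 2|E| = 2 x 22 = 44)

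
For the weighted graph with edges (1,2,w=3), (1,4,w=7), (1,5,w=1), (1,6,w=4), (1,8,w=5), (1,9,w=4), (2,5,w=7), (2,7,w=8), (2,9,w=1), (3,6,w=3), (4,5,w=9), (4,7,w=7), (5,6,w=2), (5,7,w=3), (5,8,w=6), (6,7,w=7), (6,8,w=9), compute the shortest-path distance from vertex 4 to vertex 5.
8 (path: 4 -> 1 -> 5; weights 7 + 1 = 8)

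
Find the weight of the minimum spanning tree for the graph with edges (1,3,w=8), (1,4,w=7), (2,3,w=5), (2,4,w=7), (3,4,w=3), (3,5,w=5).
20 (MST edges: (1,4,w=7), (2,3,w=5), (3,4,w=3), (3,5,w=5); sum of weights 7 + 5 + 3 + 5 = 20)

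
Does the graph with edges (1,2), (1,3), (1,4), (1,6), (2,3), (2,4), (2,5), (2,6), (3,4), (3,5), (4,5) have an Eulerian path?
Yes (the graph is connected and exactly 2 vertices have odd degree: {2, 5}; any Eulerian path must start and end at those)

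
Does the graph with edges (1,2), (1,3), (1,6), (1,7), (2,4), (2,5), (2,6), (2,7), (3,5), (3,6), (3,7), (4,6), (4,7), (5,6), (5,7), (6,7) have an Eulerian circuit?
No (2 vertices have odd degree: {2, 4}; Eulerian circuit requires 0)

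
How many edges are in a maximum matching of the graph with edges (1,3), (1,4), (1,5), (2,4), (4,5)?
2 (matching: (1,5), (2,4); upper bound floor(n/2) = floor(5/2) = 2)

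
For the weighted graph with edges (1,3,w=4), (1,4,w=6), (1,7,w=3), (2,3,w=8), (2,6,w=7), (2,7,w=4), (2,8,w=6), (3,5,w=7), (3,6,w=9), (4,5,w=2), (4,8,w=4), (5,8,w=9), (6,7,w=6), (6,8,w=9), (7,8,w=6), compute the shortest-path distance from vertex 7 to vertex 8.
6 (path: 7 -> 8; weights 6 = 6)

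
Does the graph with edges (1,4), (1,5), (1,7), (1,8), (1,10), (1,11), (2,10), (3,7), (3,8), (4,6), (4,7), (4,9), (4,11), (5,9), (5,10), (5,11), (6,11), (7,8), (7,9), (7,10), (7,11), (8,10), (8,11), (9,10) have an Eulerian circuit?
No (4 vertices have odd degree: {2, 4, 7, 8}; Eulerian circuit requires 0)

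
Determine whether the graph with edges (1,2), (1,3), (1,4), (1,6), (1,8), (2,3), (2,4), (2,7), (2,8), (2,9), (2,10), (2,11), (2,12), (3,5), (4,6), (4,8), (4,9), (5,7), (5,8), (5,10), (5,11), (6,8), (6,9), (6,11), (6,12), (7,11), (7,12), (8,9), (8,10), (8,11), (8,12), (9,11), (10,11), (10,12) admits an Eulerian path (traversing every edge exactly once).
No (10 vertices have odd degree: {1, 2, 3, 4, 5, 8, 9, 10, 11, 12}; Eulerian path requires 0 or 2)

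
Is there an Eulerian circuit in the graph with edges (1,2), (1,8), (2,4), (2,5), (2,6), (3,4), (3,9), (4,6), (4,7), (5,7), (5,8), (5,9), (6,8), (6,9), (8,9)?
Yes (the graph is connected and all 9 vertices have even degree)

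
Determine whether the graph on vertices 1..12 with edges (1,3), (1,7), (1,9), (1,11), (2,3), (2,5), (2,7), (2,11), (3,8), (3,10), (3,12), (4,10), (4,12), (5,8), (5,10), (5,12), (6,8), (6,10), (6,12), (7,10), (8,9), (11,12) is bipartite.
Yes. Partition: {1, 2, 8, 10, 12}, {3, 4, 5, 6, 7, 9, 11}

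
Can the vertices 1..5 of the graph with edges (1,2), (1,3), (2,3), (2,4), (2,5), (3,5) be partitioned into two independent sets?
No (odd cycle of length 3: 3 -> 1 -> 2 -> 3)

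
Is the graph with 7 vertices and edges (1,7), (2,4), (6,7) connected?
No, it has 4 components: {1, 6, 7}, {2, 4}, {3}, {5}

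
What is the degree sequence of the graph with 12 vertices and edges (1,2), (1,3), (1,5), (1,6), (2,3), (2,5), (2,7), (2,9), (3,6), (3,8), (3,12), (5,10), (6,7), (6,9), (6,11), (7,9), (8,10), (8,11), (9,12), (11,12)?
[5, 5, 5, 4, 4, 3, 3, 3, 3, 3, 2, 0] (degrees: deg(1)=4, deg(2)=5, deg(3)=5, deg(4)=0, deg(5)=3, deg(6)=5, deg(7)=3, deg(8)=3, deg(9)=4, deg(10)=2, deg(11)=3, deg(12)=3)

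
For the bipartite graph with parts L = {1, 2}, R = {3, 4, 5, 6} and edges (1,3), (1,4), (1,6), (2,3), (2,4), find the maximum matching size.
2 (matching: (1,6), (2,4); upper bound min(|L|,|R|) = min(2,4) = 2)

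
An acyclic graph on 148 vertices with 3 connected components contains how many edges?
145 (Each of the 3 component trees on V_i vertices has V_i - 1 edges; summing gives V - C = 148 - 3 = 145)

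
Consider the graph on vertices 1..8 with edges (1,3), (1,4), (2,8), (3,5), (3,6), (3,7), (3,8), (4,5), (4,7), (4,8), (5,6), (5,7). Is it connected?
Yes (BFS from 1 visits [1, 3, 4, 5, 6, 7, 8, 2] — all 8 vertices reached)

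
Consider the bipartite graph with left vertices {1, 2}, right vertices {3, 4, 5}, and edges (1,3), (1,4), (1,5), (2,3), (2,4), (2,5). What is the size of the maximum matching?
2 (matching: (1,5), (2,4); upper bound min(|L|,|R|) = min(2,3) = 2)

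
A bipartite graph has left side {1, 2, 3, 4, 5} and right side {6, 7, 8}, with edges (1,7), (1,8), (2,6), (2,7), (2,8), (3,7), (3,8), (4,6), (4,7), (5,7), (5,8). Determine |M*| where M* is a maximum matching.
3 (matching: (1,8), (2,7), (4,6); upper bound min(|L|,|R|) = min(5,3) = 3)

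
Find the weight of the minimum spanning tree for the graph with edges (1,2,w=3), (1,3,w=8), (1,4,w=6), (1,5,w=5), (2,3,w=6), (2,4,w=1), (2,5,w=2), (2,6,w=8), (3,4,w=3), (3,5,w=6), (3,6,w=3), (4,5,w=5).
12 (MST edges: (1,2,w=3), (2,4,w=1), (2,5,w=2), (3,4,w=3), (3,6,w=3); sum of weights 3 + 1 + 2 + 3 + 3 = 12)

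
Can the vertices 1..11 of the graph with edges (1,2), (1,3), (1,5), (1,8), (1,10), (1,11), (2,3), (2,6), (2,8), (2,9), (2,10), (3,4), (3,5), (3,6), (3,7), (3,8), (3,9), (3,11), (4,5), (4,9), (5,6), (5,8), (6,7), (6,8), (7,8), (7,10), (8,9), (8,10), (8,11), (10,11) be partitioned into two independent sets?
No (odd cycle of length 3: 5 -> 1 -> 3 -> 5)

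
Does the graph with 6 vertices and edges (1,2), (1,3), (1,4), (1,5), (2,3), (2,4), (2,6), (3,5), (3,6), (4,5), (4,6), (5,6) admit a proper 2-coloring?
No (odd cycle of length 3: 4 -> 1 -> 2 -> 4)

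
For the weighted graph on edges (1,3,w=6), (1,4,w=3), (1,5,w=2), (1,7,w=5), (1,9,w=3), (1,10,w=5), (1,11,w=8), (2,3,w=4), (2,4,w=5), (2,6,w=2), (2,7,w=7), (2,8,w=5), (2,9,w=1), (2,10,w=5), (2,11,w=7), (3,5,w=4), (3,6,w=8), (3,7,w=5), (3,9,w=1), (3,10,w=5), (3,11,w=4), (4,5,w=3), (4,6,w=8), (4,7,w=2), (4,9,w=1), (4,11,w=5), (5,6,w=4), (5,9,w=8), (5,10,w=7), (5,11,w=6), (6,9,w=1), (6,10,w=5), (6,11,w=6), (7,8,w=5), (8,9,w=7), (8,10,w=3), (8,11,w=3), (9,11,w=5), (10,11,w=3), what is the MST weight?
21 (MST edges: (1,4,w=3), (1,5,w=2), (2,9,w=1), (3,9,w=1), (3,11,w=4), (4,7,w=2), (4,9,w=1), (6,9,w=1), (8,10,w=3), (8,11,w=3); sum of weights 3 + 2 + 1 + 1 + 4 + 2 + 1 + 1 + 3 + 3 = 21)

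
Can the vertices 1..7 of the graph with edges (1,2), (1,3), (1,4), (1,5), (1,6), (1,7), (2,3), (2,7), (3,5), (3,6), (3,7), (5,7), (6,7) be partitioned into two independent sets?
No (odd cycle of length 3: 7 -> 1 -> 5 -> 7)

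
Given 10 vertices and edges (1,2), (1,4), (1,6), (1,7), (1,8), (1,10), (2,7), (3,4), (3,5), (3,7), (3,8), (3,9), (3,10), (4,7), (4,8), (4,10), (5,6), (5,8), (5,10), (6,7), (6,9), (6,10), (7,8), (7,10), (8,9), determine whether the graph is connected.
Yes (BFS from 1 visits [1, 2, 4, 6, 7, 8, 10, 3, 5, 9] — all 10 vertices reached)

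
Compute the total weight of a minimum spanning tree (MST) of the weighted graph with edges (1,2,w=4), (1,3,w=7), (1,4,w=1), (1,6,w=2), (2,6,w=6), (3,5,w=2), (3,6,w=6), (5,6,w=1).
10 (MST edges: (1,2,w=4), (1,4,w=1), (1,6,w=2), (3,5,w=2), (5,6,w=1); sum of weights 4 + 1 + 2 + 2 + 1 = 10)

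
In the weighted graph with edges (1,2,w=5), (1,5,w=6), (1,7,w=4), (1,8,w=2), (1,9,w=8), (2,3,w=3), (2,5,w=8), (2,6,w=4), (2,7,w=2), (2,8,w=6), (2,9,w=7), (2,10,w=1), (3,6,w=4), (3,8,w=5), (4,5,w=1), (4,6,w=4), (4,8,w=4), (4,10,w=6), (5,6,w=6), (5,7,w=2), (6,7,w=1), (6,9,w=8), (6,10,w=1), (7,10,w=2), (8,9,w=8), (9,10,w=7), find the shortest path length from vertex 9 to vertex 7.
9 (path: 9 -> 2 -> 7; weights 7 + 2 = 9)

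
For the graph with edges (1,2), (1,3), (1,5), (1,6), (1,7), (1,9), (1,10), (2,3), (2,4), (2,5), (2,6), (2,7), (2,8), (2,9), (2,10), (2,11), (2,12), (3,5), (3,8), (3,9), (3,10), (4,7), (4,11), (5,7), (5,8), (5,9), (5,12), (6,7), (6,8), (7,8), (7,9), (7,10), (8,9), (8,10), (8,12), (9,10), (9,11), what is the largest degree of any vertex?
11 (attained at vertex 2)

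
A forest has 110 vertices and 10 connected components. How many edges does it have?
100 (Each of the 10 component trees on V_i vertices has V_i - 1 edges; summing gives V - C = 110 - 10 = 100)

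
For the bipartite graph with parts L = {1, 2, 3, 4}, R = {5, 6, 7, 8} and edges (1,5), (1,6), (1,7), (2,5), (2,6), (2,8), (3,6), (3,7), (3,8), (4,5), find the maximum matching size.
4 (matching: (1,7), (2,8), (3,6), (4,5); upper bound min(|L|,|R|) = min(4,4) = 4)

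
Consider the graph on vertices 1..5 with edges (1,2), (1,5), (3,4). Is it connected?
No, it has 2 components: {1, 2, 5}, {3, 4}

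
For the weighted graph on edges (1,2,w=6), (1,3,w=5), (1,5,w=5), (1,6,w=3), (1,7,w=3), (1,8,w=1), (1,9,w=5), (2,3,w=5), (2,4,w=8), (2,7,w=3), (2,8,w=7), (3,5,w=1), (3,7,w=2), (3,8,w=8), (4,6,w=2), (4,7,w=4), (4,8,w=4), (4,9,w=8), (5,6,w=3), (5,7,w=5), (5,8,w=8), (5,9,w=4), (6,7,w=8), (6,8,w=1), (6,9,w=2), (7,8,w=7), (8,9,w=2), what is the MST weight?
15 (MST edges: (1,7,w=3), (1,8,w=1), (2,7,w=3), (3,5,w=1), (3,7,w=2), (4,6,w=2), (6,8,w=1), (6,9,w=2); sum of weights 3 + 1 + 3 + 1 + 2 + 2 + 1 + 2 = 15)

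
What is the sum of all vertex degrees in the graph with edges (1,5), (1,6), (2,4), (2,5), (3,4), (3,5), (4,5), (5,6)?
16 (handshake: sum of degrees = 2|E| = 2 x 8 = 16)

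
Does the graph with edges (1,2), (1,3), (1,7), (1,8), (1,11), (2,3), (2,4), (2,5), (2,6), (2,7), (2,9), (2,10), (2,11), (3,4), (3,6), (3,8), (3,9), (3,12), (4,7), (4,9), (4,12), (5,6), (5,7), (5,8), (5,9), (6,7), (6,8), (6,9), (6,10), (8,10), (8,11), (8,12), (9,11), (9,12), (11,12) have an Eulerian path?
No (12 vertices have odd degree: {1, 2, 3, 4, 5, 6, 7, 8, 9, 10, 11, 12}; Eulerian path requires 0 or 2)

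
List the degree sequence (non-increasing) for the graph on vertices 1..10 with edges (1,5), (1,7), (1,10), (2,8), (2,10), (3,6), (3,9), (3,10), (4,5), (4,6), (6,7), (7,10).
[4, 3, 3, 3, 3, 2, 2, 2, 1, 1] (degrees: deg(1)=3, deg(2)=2, deg(3)=3, deg(4)=2, deg(5)=2, deg(6)=3, deg(7)=3, deg(8)=1, deg(9)=1, deg(10)=4)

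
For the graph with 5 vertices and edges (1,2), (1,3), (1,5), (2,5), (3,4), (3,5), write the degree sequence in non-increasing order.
[3, 3, 3, 2, 1] (degrees: deg(1)=3, deg(2)=2, deg(3)=3, deg(4)=1, deg(5)=3)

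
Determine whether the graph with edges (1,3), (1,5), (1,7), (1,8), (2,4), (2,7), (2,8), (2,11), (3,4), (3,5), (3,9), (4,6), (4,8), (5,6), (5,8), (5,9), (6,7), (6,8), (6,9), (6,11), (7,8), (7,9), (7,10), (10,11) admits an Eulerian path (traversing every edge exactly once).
Yes (the graph is connected and exactly 2 vertices have odd degree: {5, 11}; any Eulerian path must start and end at those)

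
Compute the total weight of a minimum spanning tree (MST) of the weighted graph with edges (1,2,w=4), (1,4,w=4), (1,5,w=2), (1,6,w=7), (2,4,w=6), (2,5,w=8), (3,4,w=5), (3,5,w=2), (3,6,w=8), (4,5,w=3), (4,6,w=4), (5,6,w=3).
14 (MST edges: (1,2,w=4), (1,5,w=2), (3,5,w=2), (4,5,w=3), (5,6,w=3); sum of weights 4 + 2 + 2 + 3 + 3 = 14)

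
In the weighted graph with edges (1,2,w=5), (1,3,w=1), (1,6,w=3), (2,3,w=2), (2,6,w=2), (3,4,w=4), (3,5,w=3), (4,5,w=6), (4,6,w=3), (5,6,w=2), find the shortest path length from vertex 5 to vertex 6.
2 (path: 5 -> 6; weights 2 = 2)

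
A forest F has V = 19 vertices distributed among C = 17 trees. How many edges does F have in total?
2 (Each of the 17 component trees on V_i vertices has V_i - 1 edges; summing gives V - C = 19 - 17 = 2)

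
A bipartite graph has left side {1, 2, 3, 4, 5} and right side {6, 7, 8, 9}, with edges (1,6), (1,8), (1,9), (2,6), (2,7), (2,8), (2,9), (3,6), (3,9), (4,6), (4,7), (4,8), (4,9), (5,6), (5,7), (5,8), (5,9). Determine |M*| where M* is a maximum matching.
4 (matching: (1,9), (2,8), (3,6), (4,7); upper bound min(|L|,|R|) = min(5,4) = 4)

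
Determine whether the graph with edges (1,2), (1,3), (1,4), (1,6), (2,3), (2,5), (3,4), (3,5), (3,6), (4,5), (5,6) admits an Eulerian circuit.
No (4 vertices have odd degree: {2, 3, 4, 6}; Eulerian circuit requires 0)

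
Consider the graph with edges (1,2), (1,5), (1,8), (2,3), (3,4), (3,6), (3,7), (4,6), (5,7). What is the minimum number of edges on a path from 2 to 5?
2 (path: 2 -> 1 -> 5, 2 edges)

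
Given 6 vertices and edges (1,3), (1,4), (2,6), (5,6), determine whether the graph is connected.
No, it has 2 components: {1, 3, 4}, {2, 5, 6}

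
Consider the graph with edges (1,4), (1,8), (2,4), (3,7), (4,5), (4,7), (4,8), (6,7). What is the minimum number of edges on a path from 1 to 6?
3 (path: 1 -> 4 -> 7 -> 6, 3 edges)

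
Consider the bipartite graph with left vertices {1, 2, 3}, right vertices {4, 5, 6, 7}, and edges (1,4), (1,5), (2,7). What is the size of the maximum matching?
2 (matching: (1,5), (2,7); upper bound min(|L|,|R|) = min(3,4) = 3)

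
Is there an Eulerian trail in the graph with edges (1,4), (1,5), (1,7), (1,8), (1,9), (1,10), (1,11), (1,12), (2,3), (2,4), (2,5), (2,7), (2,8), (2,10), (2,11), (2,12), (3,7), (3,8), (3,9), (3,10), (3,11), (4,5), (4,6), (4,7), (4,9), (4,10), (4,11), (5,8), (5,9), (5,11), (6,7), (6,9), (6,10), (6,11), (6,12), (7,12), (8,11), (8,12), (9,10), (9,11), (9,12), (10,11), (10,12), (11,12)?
Yes — and in fact it has an Eulerian circuit (the graph is connected and all 12 vertices have even degree)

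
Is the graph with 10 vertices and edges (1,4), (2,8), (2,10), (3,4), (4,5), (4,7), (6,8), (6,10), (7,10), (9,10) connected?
Yes (BFS from 1 visits [1, 4, 3, 5, 7, 10, 2, 6, 9, 8] — all 10 vertices reached)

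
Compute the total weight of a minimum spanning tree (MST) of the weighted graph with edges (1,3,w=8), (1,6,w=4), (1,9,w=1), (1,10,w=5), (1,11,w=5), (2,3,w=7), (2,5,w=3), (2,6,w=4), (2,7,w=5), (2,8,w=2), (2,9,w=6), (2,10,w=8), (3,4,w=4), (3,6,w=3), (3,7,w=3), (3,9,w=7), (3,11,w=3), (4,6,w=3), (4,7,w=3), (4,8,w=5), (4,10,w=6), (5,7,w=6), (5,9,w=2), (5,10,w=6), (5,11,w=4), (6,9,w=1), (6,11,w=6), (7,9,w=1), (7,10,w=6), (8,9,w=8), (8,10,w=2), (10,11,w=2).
20 (MST edges: (1,9,w=1), (2,5,w=3), (2,8,w=2), (3,11,w=3), (4,6,w=3), (5,9,w=2), (6,9,w=1), (7,9,w=1), (8,10,w=2), (10,11,w=2); sum of weights 1 + 3 + 2 + 3 + 3 + 2 + 1 + 1 + 2 + 2 = 20)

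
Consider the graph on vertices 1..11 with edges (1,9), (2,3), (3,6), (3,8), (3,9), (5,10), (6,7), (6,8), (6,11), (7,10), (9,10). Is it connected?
No, it has 2 components: {1, 2, 3, 5, 6, 7, 8, 9, 10, 11}, {4}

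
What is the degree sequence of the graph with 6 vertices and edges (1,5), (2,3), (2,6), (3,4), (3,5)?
[3, 2, 2, 1, 1, 1] (degrees: deg(1)=1, deg(2)=2, deg(3)=3, deg(4)=1, deg(5)=2, deg(6)=1)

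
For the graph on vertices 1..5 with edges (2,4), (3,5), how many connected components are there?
3 (components: {1}, {2, 4}, {3, 5})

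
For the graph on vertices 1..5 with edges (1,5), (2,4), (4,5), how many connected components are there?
2 (components: {1, 2, 4, 5}, {3})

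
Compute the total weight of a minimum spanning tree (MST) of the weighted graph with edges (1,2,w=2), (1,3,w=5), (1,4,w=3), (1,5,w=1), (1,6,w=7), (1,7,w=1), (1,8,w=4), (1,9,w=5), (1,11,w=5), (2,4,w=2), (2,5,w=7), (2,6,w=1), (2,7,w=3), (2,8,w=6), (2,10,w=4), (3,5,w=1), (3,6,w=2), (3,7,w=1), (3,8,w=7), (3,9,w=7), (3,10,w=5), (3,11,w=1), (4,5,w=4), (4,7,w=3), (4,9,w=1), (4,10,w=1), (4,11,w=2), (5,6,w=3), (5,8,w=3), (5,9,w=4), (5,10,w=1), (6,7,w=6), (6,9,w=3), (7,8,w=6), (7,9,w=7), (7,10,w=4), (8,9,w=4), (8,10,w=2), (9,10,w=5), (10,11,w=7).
12 (MST edges: (1,2,w=2), (1,5,w=1), (1,7,w=1), (2,6,w=1), (3,5,w=1), (3,11,w=1), (4,9,w=1), (4,10,w=1), (5,10,w=1), (8,10,w=2); sum of weights 2 + 1 + 1 + 1 + 1 + 1 + 1 + 1 + 1 + 2 = 12)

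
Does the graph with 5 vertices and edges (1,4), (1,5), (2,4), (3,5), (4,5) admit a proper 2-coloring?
No (odd cycle of length 3: 5 -> 1 -> 4 -> 5)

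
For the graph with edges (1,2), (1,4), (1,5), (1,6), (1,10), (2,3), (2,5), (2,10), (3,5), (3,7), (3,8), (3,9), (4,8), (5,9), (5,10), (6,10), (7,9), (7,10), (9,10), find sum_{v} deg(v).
38 (handshake: sum of degrees = 2|E| = 2 x 19 = 38)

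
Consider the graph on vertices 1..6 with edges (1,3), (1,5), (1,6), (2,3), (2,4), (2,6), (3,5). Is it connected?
Yes (BFS from 1 visits [1, 3, 5, 6, 2, 4] — all 6 vertices reached)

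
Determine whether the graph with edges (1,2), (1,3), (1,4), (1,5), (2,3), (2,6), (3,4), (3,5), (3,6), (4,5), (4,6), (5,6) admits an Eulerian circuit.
No (2 vertices have odd degree: {2, 3}; Eulerian circuit requires 0)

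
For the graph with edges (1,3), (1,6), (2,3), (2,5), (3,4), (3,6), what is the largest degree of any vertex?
4 (attained at vertex 3)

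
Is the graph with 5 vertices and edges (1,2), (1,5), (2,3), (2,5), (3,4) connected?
Yes (BFS from 1 visits [1, 2, 5, 3, 4] — all 5 vertices reached)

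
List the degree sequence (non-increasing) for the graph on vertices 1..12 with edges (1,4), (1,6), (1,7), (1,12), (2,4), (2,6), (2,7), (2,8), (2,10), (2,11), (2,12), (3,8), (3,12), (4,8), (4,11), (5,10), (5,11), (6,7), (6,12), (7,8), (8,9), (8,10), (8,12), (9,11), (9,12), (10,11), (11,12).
[7, 7, 7, 6, 4, 4, 4, 4, 4, 3, 2, 2] (degrees: deg(1)=4, deg(2)=7, deg(3)=2, deg(4)=4, deg(5)=2, deg(6)=4, deg(7)=4, deg(8)=7, deg(9)=3, deg(10)=4, deg(11)=6, deg(12)=7)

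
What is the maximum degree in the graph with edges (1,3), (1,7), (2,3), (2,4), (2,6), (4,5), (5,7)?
3 (attained at vertex 2)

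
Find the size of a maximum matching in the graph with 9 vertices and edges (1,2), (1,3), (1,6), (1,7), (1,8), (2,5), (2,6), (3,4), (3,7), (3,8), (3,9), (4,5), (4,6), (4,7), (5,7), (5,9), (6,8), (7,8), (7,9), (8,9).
4 (matching: (1,7), (2,5), (4,6), (8,9); upper bound floor(n/2) = floor(9/2) = 4)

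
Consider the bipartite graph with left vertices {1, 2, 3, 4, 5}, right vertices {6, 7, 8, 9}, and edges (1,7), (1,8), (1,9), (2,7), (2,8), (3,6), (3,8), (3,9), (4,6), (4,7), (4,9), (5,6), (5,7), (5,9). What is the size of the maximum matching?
4 (matching: (1,9), (2,8), (3,6), (4,7); upper bound min(|L|,|R|) = min(5,4) = 4)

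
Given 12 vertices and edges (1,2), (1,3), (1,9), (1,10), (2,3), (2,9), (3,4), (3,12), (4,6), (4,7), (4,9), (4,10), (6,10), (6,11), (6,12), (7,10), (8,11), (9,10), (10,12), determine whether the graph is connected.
No, it has 2 components: {1, 2, 3, 4, 6, 7, 8, 9, 10, 11, 12}, {5}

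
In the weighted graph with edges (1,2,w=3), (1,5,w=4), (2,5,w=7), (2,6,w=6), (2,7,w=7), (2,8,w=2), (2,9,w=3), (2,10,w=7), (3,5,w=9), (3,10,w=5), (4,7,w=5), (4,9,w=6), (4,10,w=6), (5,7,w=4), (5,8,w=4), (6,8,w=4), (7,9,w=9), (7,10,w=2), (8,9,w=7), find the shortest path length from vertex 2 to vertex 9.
3 (path: 2 -> 9; weights 3 = 3)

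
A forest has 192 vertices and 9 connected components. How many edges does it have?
183 (Each of the 9 component trees on V_i vertices has V_i - 1 edges; summing gives V - C = 192 - 9 = 183)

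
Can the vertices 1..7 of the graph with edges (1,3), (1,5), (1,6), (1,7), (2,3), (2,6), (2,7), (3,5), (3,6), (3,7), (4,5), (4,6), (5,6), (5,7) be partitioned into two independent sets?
No (odd cycle of length 3: 5 -> 1 -> 7 -> 5)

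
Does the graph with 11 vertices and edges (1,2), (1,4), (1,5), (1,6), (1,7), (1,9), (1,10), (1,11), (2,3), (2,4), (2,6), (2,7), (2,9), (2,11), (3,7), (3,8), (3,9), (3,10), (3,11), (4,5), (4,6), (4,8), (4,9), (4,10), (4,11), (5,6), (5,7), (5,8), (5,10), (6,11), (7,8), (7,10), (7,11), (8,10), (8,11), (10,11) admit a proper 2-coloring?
No (odd cycle of length 3: 6 -> 1 -> 4 -> 6)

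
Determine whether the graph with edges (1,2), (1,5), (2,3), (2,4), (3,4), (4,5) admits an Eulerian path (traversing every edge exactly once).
Yes (the graph is connected and exactly 2 vertices have odd degree: {2, 4}; any Eulerian path must start and end at those)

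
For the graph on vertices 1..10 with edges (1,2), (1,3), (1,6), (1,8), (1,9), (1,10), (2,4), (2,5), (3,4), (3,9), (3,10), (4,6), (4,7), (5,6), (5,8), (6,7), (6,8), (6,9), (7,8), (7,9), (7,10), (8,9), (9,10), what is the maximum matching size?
5 (matching: (1,10), (2,5), (3,9), (4,7), (6,8); upper bound floor(n/2) = floor(10/2) = 5)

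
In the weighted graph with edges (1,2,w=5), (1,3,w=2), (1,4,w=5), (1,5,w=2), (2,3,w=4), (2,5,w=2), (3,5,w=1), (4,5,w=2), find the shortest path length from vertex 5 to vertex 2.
2 (path: 5 -> 2; weights 2 = 2)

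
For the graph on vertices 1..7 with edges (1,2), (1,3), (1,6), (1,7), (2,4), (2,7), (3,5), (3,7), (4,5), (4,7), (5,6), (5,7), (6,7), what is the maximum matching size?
3 (matching: (1,6), (3,5), (4,7); upper bound floor(n/2) = floor(7/2) = 3)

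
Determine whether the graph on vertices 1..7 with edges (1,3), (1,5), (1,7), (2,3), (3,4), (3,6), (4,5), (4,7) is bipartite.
Yes. Partition: {1, 2, 4, 6}, {3, 5, 7}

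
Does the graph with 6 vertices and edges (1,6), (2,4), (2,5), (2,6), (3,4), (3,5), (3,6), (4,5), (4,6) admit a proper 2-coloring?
No (odd cycle of length 3: 3 -> 6 -> 4 -> 3)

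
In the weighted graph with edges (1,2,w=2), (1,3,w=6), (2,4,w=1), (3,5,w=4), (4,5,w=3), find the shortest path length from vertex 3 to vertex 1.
6 (path: 3 -> 1; weights 6 = 6)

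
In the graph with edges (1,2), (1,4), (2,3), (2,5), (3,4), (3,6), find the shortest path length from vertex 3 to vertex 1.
2 (path: 3 -> 2 -> 1, 2 edges)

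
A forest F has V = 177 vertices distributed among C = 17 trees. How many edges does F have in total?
160 (Each of the 17 component trees on V_i vertices has V_i - 1 edges; summing gives V - C = 177 - 17 = 160)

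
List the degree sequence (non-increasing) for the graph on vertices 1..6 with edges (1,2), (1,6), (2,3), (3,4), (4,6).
[2, 2, 2, 2, 2, 0] (degrees: deg(1)=2, deg(2)=2, deg(3)=2, deg(4)=2, deg(5)=0, deg(6)=2)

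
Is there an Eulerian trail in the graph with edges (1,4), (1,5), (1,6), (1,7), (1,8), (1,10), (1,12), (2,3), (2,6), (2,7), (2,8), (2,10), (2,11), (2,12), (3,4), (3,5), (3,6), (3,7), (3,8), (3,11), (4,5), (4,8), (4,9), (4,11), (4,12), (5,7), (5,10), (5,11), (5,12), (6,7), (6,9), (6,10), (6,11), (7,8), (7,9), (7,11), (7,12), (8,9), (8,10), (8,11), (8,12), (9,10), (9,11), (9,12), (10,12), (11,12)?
No (12 vertices have odd degree: {1, 2, 3, 4, 5, 6, 7, 8, 9, 10, 11, 12}; Eulerian path requires 0 or 2)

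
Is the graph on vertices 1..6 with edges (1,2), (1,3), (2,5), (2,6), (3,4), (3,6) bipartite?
Yes. Partition: {1, 4, 5, 6}, {2, 3}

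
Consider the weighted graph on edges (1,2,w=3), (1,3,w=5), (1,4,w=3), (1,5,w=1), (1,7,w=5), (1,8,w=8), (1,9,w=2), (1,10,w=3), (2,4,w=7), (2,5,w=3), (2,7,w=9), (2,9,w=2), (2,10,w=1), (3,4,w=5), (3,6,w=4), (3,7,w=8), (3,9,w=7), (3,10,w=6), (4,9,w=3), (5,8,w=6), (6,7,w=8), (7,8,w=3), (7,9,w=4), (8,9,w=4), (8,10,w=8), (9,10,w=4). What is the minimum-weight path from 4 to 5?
4 (path: 4 -> 1 -> 5; weights 3 + 1 = 4)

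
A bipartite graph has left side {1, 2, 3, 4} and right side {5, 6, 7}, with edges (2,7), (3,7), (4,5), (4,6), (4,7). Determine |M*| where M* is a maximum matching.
2 (matching: (2,7), (4,6); upper bound min(|L|,|R|) = min(4,3) = 3)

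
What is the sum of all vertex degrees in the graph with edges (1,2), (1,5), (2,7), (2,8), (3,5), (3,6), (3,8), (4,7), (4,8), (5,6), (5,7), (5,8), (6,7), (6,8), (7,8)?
30 (handshake: sum of degrees = 2|E| = 2 x 15 = 30)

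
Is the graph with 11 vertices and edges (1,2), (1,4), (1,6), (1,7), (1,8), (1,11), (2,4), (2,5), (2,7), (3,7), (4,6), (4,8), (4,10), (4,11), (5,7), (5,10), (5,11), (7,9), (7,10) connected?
Yes (BFS from 1 visits [1, 2, 4, 6, 7, 8, 11, 5, 10, 3, 9] — all 11 vertices reached)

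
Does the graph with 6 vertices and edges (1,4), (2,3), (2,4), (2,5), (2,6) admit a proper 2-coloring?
Yes. Partition: {1, 2}, {3, 4, 5, 6}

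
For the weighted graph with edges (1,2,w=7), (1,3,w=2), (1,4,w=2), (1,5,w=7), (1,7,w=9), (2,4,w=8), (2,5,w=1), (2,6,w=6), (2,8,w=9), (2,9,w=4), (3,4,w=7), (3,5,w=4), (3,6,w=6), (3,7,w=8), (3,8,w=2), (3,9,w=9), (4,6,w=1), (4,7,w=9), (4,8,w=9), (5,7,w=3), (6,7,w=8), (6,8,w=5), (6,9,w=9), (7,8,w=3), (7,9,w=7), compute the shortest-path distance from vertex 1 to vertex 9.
11 (path: 1 -> 2 -> 9; weights 7 + 4 = 11)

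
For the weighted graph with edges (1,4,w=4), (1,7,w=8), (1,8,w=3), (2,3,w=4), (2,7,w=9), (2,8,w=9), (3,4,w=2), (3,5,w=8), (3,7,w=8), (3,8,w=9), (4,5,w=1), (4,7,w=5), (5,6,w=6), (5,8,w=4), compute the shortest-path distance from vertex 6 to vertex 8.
10 (path: 6 -> 5 -> 8; weights 6 + 4 = 10)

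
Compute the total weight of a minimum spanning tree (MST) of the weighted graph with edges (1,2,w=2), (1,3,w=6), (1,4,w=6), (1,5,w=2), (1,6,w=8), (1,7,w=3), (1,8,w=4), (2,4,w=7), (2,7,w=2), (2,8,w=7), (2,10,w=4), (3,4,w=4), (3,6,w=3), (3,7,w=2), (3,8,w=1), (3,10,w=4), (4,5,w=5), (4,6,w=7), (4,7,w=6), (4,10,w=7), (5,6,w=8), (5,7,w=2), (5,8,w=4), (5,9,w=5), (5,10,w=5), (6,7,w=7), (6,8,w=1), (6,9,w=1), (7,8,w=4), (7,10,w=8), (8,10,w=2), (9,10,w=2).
17 (MST edges: (1,2,w=2), (1,5,w=2), (2,7,w=2), (3,4,w=4), (3,7,w=2), (3,8,w=1), (6,8,w=1), (6,9,w=1), (8,10,w=2); sum of weights 2 + 2 + 2 + 4 + 2 + 1 + 1 + 1 + 2 = 17)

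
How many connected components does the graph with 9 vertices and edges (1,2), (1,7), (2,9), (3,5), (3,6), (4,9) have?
3 (components: {1, 2, 4, 7, 9}, {3, 5, 6}, {8})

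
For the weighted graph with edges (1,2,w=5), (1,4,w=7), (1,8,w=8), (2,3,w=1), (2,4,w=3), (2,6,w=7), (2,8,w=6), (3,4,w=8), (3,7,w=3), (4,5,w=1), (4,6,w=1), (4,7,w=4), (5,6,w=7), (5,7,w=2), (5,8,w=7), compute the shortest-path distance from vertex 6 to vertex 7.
4 (path: 6 -> 4 -> 5 -> 7; weights 1 + 1 + 2 = 4)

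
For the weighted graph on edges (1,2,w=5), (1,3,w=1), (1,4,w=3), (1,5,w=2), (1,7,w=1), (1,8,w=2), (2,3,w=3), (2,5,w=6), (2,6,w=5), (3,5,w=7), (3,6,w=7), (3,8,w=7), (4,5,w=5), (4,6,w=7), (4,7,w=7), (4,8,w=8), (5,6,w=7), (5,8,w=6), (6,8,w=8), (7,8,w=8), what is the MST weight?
17 (MST edges: (1,3,w=1), (1,4,w=3), (1,5,w=2), (1,7,w=1), (1,8,w=2), (2,3,w=3), (2,6,w=5); sum of weights 1 + 3 + 2 + 1 + 2 + 3 + 5 = 17)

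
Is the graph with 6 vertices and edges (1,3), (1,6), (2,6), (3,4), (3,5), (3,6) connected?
Yes (BFS from 1 visits [1, 3, 6, 4, 5, 2] — all 6 vertices reached)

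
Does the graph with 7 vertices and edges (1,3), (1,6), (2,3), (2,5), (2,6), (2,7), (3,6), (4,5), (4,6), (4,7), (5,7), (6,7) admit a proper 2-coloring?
No (odd cycle of length 3: 3 -> 1 -> 6 -> 3)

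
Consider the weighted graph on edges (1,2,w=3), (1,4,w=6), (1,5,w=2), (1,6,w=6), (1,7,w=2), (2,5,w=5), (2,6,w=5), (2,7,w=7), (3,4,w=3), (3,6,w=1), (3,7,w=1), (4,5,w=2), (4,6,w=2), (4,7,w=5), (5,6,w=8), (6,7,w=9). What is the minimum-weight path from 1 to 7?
2 (path: 1 -> 7; weights 2 = 2)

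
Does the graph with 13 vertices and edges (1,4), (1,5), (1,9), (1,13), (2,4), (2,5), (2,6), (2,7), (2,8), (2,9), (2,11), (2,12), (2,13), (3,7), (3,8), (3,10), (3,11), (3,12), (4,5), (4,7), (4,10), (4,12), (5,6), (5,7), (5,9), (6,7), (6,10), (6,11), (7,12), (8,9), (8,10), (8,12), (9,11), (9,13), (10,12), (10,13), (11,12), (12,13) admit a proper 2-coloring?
No (odd cycle of length 3: 4 -> 1 -> 5 -> 4)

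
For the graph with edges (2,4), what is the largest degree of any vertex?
1 (attained at vertices 2, 4)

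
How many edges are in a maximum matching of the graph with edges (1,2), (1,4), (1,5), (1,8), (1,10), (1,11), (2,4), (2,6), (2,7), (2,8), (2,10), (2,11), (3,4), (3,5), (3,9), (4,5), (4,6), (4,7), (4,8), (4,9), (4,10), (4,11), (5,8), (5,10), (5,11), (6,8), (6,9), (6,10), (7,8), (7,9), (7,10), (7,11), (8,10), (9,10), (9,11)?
5 (matching: (1,8), (2,7), (4,11), (5,10), (6,9); upper bound floor(n/2) = floor(11/2) = 5)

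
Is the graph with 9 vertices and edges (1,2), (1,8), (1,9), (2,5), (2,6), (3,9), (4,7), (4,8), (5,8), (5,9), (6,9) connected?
Yes (BFS from 1 visits [1, 2, 8, 9, 5, 6, 4, 3, 7] — all 9 vertices reached)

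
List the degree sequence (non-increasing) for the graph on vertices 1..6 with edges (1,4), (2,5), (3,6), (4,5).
[2, 2, 1, 1, 1, 1] (degrees: deg(1)=1, deg(2)=1, deg(3)=1, deg(4)=2, deg(5)=2, deg(6)=1)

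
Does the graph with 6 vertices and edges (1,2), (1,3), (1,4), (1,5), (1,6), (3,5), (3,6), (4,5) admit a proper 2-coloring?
No (odd cycle of length 3: 4 -> 1 -> 5 -> 4)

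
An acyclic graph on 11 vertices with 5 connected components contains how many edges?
6 (Each of the 5 component trees on V_i vertices has V_i - 1 edges; summing gives V - C = 11 - 5 = 6)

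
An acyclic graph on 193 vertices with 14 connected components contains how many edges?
179 (Each of the 14 component trees on V_i vertices has V_i - 1 edges; summing gives V - C = 193 - 14 = 179)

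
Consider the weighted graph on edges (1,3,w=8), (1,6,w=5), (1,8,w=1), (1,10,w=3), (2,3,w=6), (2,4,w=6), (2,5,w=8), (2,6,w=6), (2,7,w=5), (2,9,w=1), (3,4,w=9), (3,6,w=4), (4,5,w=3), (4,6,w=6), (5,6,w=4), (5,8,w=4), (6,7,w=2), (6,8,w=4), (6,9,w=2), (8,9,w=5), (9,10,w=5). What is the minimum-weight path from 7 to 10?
9 (path: 7 -> 6 -> 9 -> 10; weights 2 + 2 + 5 = 9)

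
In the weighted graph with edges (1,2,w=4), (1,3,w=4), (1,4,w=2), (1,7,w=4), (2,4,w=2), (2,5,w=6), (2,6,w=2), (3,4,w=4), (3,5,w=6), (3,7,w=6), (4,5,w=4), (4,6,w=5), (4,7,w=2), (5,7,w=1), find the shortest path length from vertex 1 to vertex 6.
6 (path: 1 -> 2 -> 6; weights 4 + 2 = 6)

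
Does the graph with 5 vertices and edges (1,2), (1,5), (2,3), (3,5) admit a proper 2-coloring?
Yes. Partition: {1, 3, 4}, {2, 5}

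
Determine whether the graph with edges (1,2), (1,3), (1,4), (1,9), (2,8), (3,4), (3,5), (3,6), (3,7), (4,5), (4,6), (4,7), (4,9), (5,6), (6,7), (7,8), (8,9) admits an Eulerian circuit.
No (4 vertices have odd degree: {3, 5, 8, 9}; Eulerian circuit requires 0)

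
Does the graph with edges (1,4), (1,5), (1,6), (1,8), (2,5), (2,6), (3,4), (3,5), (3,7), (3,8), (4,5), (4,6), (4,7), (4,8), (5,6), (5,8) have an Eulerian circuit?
Yes (the graph is connected and all 8 vertices have even degree)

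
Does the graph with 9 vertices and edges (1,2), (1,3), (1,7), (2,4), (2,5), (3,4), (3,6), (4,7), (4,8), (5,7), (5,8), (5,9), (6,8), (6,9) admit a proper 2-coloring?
Yes. Partition: {1, 4, 5, 6}, {2, 3, 7, 8, 9}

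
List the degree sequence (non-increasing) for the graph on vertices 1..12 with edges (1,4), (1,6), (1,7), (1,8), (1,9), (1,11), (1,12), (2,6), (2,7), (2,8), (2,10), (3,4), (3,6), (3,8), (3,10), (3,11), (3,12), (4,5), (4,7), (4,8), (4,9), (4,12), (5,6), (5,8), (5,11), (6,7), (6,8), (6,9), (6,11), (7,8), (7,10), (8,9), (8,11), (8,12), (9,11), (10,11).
[10, 8, 7, 7, 7, 6, 6, 5, 4, 4, 4, 4] (degrees: deg(1)=7, deg(2)=4, deg(3)=6, deg(4)=7, deg(5)=4, deg(6)=8, deg(7)=6, deg(8)=10, deg(9)=5, deg(10)=4, deg(11)=7, deg(12)=4)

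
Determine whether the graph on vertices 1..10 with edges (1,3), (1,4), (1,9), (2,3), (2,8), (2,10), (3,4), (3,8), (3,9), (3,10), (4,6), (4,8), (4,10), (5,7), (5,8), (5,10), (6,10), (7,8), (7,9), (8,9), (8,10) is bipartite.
No (odd cycle of length 3: 4 -> 1 -> 3 -> 4)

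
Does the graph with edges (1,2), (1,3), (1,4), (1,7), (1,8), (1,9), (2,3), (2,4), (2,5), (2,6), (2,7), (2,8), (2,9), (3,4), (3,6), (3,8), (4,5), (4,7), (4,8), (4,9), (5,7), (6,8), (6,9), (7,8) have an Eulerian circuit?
No (4 vertices have odd degree: {3, 4, 5, 7}; Eulerian circuit requires 0)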